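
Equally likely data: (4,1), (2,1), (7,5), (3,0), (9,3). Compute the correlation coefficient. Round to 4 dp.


Cov(X,Y) = 3.6000, Var(X) = 6.8000, Var(Y) = 3.2000
rho = Cov/(sqrt(VarX)*sqrt(VarY)) = 0.7717

0.7717


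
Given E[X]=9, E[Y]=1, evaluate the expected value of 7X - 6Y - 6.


E[7X - 6Y - 6] = 7*E[X] - 6*E[Y] - 6
= (7)*(9) + (-6)*(1) + (-6)
= 63 - 6 - 6 = 51

51


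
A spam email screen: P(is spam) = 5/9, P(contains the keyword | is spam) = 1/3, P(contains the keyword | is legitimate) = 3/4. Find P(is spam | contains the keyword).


P(A) = P(A|B)P(B) + P(A|B')P(B') = 1/3*5/9 + 3/4*4/9 = 14/27
P(B|A) = P(A|B)P(B)/P(A) = (5/27)/(14/27) = 5/14

5/14


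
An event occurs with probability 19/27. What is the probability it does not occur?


P(A') = 1 - P(A) = 1 - 19/27 = 8/27

8/27


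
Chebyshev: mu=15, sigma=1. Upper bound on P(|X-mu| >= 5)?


k = 5/1 = 5
Chebyshev: P(|X-mu| >= k*sigma) <= 1/k^2 = 1/5^2 = 1/25

1/25


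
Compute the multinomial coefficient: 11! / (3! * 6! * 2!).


11! = 39916800
Denominator: 3!=6 * 6!=720 * 2!=2
Coefficient = 39916800 / 8640 = 4620

4620


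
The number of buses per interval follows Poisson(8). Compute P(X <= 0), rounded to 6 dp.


P(X<=0) = e^(-8)*8^0/0!
≈ 0.0003354626
≈ 0.000335

0.000335


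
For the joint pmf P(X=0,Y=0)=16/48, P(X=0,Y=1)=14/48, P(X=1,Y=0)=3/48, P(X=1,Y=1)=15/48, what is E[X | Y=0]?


P(Y=0) = 19/48
E[X|Y=0] = (0*16 + 1*3)/19 = 3/19

3/19


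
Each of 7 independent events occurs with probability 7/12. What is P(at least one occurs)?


P(at least one) = 1 - P(none)
P(none) = (1 - 7/12)^7 = (5/12)^7 = 78125/35831808
P(at least one) = 1 - 78125/35831808 = 35753683/35831808

35753683/35831808


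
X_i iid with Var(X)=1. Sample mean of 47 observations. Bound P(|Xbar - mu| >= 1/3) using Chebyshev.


Var(Xbar) = Var(X)/n = 1/47
Chebyshev: P(|Xbar-mu| >= 1/3) <= Var(Xbar)/(1/3)^2 = (1/47)/(1/9) = 9/47

9/47


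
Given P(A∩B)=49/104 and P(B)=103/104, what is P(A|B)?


P(A|B) = P(A∩B)/P(B) = (49/104)/(103/104) = 49/103

49/103


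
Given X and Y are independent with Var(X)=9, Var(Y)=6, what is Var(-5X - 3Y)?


Independence => Cov(X,Y)=0
Var(-5X - 3Y) = (-5)^2*Var(X) + (-3)^2*Var(Y)
= 25*9 + 9*6 = 279

279


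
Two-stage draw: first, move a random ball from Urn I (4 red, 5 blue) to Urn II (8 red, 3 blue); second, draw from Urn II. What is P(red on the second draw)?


P(transfer red) = 4/9; P(transfer blue) = 5/9
If red transferred: Urn II has 9 red of 12, so P(red|red moved) = 3/4
If blue transferred: Urn II has 8 red of 12, so P(red|blue moved) = 2/3
By total probability: P(red) = 4/9*3/4 + 5/9*2/3 = 19/27

19/27


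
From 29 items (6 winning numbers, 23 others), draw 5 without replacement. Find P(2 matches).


P(X=2) = C(6,2)*C(23,3) / C(29,5)
= 15*1771 / 118755
= 26565/118755 = 253/1131

253/1131


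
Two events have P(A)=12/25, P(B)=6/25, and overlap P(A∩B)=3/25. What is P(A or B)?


P(A∪B) = P(A) + P(B) - P(A∩B)
= 12/25 + 6/25 - 3/25 = 3/5

3/5


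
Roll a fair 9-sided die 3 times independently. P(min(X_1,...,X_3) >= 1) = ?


P(min >= 1) = P(all X_i >= 1) = (P(X_1 >= 1))^3
= (9/9)^3 = 1^3 = 1

1


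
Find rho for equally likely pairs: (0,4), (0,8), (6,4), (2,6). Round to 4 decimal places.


Cov(X,Y) = -2.0000, Var(X) = 6.0000, Var(Y) = 2.7500
rho = Cov/(sqrt(VarX)*sqrt(VarY)) = -0.4924

-0.4924


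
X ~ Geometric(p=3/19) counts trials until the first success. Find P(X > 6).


P(X > 6) = P(first 6 trials all fail) = (1-p)^6 = (16/19)^6 = 16777216/47045881

16777216/47045881


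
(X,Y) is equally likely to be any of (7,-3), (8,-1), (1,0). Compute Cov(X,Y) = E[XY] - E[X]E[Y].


E[X]=16/3, E[Y]=-4/3, E[XY]=-29/3
Cov(X,Y) = E[XY] - E[X]E[Y] = -29/3 - 16/3*-4/3 = -23/9

-23/9


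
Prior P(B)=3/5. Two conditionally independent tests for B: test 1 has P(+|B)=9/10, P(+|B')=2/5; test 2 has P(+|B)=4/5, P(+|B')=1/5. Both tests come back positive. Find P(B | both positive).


After test 1: P(+) = 9/10*3/5 + 2/5*2/5 = 7/10
P(B|+) = (27/50)/(7/10) = 27/35
After test 2 (use post1 as new prior): P(+) = 4/5*27/35 + 1/5*8/35 = 116/175
P(B|+,+) = (108/175)/(116/175) = 27/29

27/29


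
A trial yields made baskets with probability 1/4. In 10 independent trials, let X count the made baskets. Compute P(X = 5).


P(X=5) = C(10,5) * p^5 * (1-p)^5
= 252 * 1/1024 * 243/1024
= 15309/262144

15309/262144


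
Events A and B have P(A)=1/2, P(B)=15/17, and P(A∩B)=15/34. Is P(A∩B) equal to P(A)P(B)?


P(A)*P(B) = 1/2*15/17 = 15/34
P(A∩B) = 15/34, which equals P(A)P(B), so independent

Yes, A and B are independent


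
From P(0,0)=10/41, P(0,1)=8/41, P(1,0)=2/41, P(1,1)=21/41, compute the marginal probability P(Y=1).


P(Y=1) = P(0,1)+P(1,1) = 8/41 + 21/41 = 29/41

29/41


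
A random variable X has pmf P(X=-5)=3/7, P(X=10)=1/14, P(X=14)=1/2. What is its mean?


E[X] = sum(x * P(x))
= -5*3/7 + 10*1/14 + 14*1/2
= 39/7

39/7


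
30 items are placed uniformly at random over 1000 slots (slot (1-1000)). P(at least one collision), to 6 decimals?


P(all different) = prod((1000-i)/1000 for i=0..29) = 0.644461
P(at least one match) = 1 - 0.644461 = 0.355539

0.355539


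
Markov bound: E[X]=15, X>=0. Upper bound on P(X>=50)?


Markov: P(X >= a) <= E[X]/a
P(X >= 50) <= 15/50 = 3/10

3/10


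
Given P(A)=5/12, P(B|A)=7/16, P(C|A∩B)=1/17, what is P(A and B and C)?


P(A∩B∩C) = P(A) * P(B|A) * P(C|A∩B)
= 5/12 * 7/16 * 1/17
= 35/192 * 1/17 = 35/3264

35/3264


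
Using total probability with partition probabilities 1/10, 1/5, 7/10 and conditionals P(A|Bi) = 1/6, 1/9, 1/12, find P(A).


P(A) = P(A|B1)P(B1) + P(A|B2)P(B2) + P(A|B3)P(B3)
= 1/6*1/10 + 1/9*1/5 + 1/12*7/10
= 1/60 + 1/45 + 7/120 = 7/72

7/72


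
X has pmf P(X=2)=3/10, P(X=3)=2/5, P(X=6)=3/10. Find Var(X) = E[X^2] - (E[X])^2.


E[X] = 18/5, E[X^2] = 78/5
Var(X) = E[X^2] - (E[X])^2 = 78/5 - (18/5)^2 = 66/25

66/25


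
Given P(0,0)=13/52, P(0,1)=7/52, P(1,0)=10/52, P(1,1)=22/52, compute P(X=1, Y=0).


Read from table: P(X=1, Y=0) = 10/52 = 5/26

5/26


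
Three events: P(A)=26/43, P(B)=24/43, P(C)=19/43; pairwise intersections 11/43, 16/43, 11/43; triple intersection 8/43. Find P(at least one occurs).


P(A∪B∪C) = P(A)+P(B)+P(C) - P(AB)-P(AC)-P(BC) + P(ABC)
= 26/43+24/43+19/43 - 11/43-16/43-11/43 + 8/43
= 39/43

39/43


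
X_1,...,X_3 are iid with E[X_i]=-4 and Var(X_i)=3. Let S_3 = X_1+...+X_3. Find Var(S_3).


By independence, Var(S_n) = n*Var(X_1) = 3*3 = 9

9


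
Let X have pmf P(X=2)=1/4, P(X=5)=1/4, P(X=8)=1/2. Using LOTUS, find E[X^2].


E[X^2] = sum(g(x)*P(x))
= 4*1/4 + 25*1/4 + 64*1/2
= 157/4

157/4


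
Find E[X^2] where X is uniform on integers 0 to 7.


E[X^2] = (1/8) * sum(x^2 for x=0..7)
= 140/8 = 35/2

35/2


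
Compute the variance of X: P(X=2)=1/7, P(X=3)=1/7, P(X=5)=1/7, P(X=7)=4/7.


E[X] = 38/7, E[X^2] = 234/7
Var(X) = E[X^2] - (E[X])^2 = 234/7 - (38/7)^2 = 194/49

194/49


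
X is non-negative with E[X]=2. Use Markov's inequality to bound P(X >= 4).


Markov: P(X >= a) <= E[X]/a
P(X >= 4) <= 2/4 = 1/2

1/2


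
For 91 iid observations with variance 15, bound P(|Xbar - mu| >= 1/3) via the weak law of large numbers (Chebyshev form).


Var(Xbar) = Var(X)/n = 15/91
Chebyshev: P(|Xbar-mu| >= 1/3) <= Var(Xbar)/(1/3)^2 = (15/91)/(1/9) = 135/91
Bound exceeds 1, so trivial bound: 1

1


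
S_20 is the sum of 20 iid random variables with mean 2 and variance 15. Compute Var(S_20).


By independence, Var(S_n) = n*Var(X_1) = 20*15 = 300

300


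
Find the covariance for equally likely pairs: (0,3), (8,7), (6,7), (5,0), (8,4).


E[X]=27/5, E[Y]=21/5, E[XY]=26
Cov(X,Y) = E[XY] - E[X]E[Y] = 26 - 27/5*21/5 = 83/25

83/25


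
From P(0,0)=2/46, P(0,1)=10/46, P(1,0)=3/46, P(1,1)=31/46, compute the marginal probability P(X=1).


P(X=1) = P(1,0)+P(1,1) = 3/46 + 31/46 = 34/46 = 17/23

17/23


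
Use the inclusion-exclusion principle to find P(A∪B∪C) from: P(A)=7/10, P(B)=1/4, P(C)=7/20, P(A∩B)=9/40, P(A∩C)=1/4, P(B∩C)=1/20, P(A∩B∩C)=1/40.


P(A∪B∪C) = P(A)+P(B)+P(C) - P(AB)-P(AC)-P(BC) + P(ABC)
= 7/10+1/4+7/20 - 9/40-1/4-1/20 + 1/40
= 4/5

4/5


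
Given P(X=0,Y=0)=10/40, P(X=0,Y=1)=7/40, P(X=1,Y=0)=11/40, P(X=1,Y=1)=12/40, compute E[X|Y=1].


P(Y=1) = 19/40
E[X|Y=1] = (0*7 + 1*12)/19 = 12/19

12/19


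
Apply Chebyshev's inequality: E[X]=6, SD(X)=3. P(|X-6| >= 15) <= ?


k = 15/3 = 5
Chebyshev: P(|X-mu| >= k*sigma) <= 1/k^2 = 1/5^2 = 1/25

1/25


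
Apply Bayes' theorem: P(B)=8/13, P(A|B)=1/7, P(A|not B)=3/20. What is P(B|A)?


P(A) = P(A|B)P(B) + P(A|B')P(B') = 1/7*8/13 + 3/20*5/13 = 53/364
P(B|A) = P(A|B)P(B)/P(A) = (8/91)/(53/364) = 32/53

32/53


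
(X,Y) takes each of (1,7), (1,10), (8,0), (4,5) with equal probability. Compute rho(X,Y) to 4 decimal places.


Cov(X,Y) = -10.0000, Var(X) = 8.2500, Var(Y) = 13.2500
rho = Cov/(sqrt(VarX)*sqrt(VarY)) = -0.9565

-0.9565


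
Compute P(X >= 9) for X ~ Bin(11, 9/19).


P(X>=9) = P(X=9) + P(X=10) + P(X=11)
= 2130812689500/116490258898219 + 383546284110/116490258898219 + 31381059609/116490258898219
= 2545740033219/116490258898219

2545740033219/116490258898219


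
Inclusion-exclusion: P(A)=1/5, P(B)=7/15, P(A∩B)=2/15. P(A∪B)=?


P(A∪B) = P(A) + P(B) - P(A∩B)
= 1/5 + 7/15 - 2/15 = 8/15

8/15


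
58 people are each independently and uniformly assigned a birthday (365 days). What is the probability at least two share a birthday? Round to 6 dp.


P(all different) = prod((365-i)/365 for i=0..57) = 0.008335
P(at least one match) = 1 - 0.008335 = 0.991665

0.991665


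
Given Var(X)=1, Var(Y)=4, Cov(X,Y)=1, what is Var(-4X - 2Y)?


Var(-4X - 2Y) = (-4)^2*Var(X) + (-2)^2*Var(Y) + 2*(-4)*(-2)*Cov(X,Y)
= 16*1 + 4*4 + 16*1
= 16 + 16 + 16 = 48

48


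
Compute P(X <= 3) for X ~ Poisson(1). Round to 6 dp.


P(X<=3) = e^(-1)*1^0/0! + e^(-1)*1^1/1! + e^(-1)*1^2/2! + e^(-1)*1^3/3!
≈ 0.3678794412 + 0.3678794412 + 0.1839397206 + 0.0613132402
= 0.9810118432
≈ 0.981012

0.981012


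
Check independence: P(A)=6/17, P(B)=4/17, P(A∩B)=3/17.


P(A)*P(B) = 6/17*4/17 = 24/289
P(A∩B) = 3/17 != 24/289, so not independent

No, A and B are not independent


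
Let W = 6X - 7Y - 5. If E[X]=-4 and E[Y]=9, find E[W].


E[6X - 7Y - 5] = 6*E[X] - 7*E[Y] - 5
= (6)*(-4) + (-7)*(9) + (-5)
= -24 - 63 - 5 = -92

-92


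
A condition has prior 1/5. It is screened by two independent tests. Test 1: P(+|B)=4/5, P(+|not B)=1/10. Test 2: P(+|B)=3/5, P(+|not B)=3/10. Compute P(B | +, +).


After test 1: P(+) = 4/5*1/5 + 1/10*4/5 = 6/25
P(B|+) = (4/25)/(6/25) = 2/3
After test 2 (use post1 as new prior): P(+) = 3/5*2/3 + 3/10*1/3 = 1/2
P(B|+,+) = (2/5)/(1/2) = 4/5

4/5


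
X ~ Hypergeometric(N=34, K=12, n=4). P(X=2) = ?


P(X=2) = C(12,2)*C(22,2) / C(34,4)
= 66*231 / 46376
= 15246/46376 = 693/2108

693/2108


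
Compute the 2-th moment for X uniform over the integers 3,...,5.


E[X^2] = (1/3) * sum(x^2 for x=3..5)
= 50/3

50/3


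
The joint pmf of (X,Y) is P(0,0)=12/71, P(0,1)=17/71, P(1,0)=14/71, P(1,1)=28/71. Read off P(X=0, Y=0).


Read from table: P(X=0, Y=0) = 12/71

12/71


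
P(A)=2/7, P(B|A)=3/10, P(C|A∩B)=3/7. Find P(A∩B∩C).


P(A∩B∩C) = P(A) * P(B|A) * P(C|A∩B)
= 2/7 * 3/10 * 3/7
= 3/35 * 3/7 = 9/245

9/245


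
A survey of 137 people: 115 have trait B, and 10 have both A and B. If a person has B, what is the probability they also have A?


P(A|B) = P(A∩B)/P(B) = (10/137)/(115/137) = 10/115 = 2/23

2/23


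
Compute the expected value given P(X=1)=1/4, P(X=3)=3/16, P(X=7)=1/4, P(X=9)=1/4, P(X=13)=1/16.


E[X] = sum(x * P(x))
= 1*1/4 + 3*3/16 + 7*1/4 + 9*1/4 + 13*1/16
= 45/8

45/8


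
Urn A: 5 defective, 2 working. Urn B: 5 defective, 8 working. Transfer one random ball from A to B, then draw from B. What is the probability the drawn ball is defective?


P(transfer defective) = 5/7; P(transfer working) = 2/7
If defective transferred: Urn II has 6 defective of 14, so P(defective|defective moved) = 3/7
If working transferred: Urn II has 5 defective of 14, so P(defective|working moved) = 5/14
By total probability: P(defective) = 5/7*3/7 + 2/7*5/14 = 20/49

20/49


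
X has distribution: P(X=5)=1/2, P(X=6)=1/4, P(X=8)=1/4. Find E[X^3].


E[X^3] = sum(g(x)*P(x))
= 125*1/2 + 216*1/4 + 512*1/4
= 489/2

489/2


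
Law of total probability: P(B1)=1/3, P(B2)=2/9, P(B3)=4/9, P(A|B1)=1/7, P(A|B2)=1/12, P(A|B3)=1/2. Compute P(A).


P(A) = P(A|B1)P(B1) + P(A|B2)P(B2) + P(A|B3)P(B3)
= 1/7*1/3 + 1/12*2/9 + 1/2*4/9
= 1/21 + 1/54 + 2/9 = 109/378

109/378


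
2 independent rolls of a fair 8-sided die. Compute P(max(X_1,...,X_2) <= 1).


P(max <= 1) = P(all X_i <= 1) = (P(X_1 <= 1))^2
= (1/8)^2 = 1/64

1/64


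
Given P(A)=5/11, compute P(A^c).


P(A') = 1 - P(A) = 1 - 5/11 = 6/11

6/11


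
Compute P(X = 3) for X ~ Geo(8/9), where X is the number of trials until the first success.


P(X=3) = (1-p)^2 * p = (1/9)^2 * 8/9
= 1/81 * 8/9 = 8/729

8/729


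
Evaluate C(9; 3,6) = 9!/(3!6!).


9! = 362880
Denominator: 3!=6 * 6!=720
Coefficient = 362880 / 4320 = 84

84


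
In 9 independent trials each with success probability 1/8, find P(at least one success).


P(at least one) = 1 - P(none)
P(none) = (1 - 1/8)^9 = (7/8)^9 = 40353607/134217728
P(at least one) = 1 - 40353607/134217728 = 93864121/134217728

93864121/134217728


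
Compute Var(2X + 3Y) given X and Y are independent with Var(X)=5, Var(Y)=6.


Independence => Cov(X,Y)=0
Var(2X + 3Y) = 2^2*Var(X) + 3^2*Var(Y)
= 4*5 + 9*6 = 74

74


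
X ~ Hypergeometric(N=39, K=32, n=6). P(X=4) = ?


P(X=4) = C(32,4)*C(7,2) / C(39,6)
= 35960*21 / 3262623
= 755160/3262623 = 35960/155363

35960/155363


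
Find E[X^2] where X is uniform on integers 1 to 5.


E[X^2] = (1/5) * sum(x^2 for x=1..5)
= 55/5 = 11

11


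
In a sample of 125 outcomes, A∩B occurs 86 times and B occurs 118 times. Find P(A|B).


P(A|B) = P(A∩B)/P(B) = (86/125)/(118/125) = 86/118 = 43/59

43/59


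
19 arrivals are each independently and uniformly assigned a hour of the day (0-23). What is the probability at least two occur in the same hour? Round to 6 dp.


P(all different) = prod((24-i)/24 for i=0..18) = 0.000031
P(at least one match) = 1 - 0.000031 = 0.999969

0.999969


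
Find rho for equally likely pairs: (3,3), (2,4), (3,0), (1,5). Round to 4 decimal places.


Cov(X,Y) = -1.2500, Var(X) = 0.6875, Var(Y) = 3.5000
rho = Cov/(sqrt(VarX)*sqrt(VarY)) = -0.8058

-0.8058


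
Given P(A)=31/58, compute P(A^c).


P(A') = 1 - P(A) = 1 - 31/58 = 27/58

27/58


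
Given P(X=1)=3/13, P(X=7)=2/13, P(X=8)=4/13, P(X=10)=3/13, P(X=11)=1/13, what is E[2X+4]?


E[2X+4] = sum(g(x)*P(x))
= 6*3/13 + 18*2/13 + 20*4/13 + 24*3/13 + 26*1/13
= 232/13

232/13


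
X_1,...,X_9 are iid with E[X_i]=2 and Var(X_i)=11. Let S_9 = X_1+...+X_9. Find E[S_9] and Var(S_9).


E[S_n] = n*mu = 9*2 = 18
Var(S_n) = n*sigma^2 = 9*11 = 99

E[S_9]=18, Var(S_9)=99


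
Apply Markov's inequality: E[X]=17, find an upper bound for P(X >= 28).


Markov: P(X >= a) <= E[X]/a
P(X >= 28) <= 17/28

17/28


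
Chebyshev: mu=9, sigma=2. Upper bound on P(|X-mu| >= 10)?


k = 10/2 = 5
Chebyshev: P(|X-mu| >= k*sigma) <= 1/k^2 = 1/5^2 = 1/25

1/25


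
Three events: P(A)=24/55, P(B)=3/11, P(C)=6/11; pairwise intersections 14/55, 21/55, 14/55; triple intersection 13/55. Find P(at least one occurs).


P(A∪B∪C) = P(A)+P(B)+P(C) - P(AB)-P(AC)-P(BC) + P(ABC)
= 24/55+3/11+6/11 - 14/55-21/55-14/55 + 13/55
= 3/5

3/5


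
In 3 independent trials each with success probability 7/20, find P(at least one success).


P(at least one) = 1 - P(none)
P(none) = (1 - 7/20)^3 = (13/20)^3 = 2197/8000
P(at least one) = 1 - 2197/8000 = 5803/8000

5803/8000


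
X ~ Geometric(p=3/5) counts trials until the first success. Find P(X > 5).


P(X > 5) = P(first 5 trials all fail) = (1-p)^5 = (2/5)^5 = 32/3125

32/3125


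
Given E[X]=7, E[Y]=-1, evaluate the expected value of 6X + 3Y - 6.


E[6X + 3Y - 6] = 6*E[X] + 3*E[Y] - 6
= (6)*(7) + (3)*(-1) + (-6)
= 42 - 3 - 6 = 33

33


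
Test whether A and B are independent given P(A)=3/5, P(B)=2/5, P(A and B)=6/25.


P(A)*P(B) = 3/5*2/5 = 6/25
P(A∩B) = 6/25, which equals P(A)P(B), so independent

Yes, A and B are independent


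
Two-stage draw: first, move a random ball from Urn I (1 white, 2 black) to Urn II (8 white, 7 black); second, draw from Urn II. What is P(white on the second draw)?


P(transfer white) = 1/3; P(transfer black) = 2/3
If white transferred: Urn II has 9 white of 16, so P(white|white moved) = 9/16
If black transferred: Urn II has 8 white of 16, so P(white|black moved) = 1/2
By total probability: P(white) = 1/3*9/16 + 2/3*1/2 = 25/48

25/48


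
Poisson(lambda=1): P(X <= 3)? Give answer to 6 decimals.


P(X<=3) = e^(-1)*1^0/0! + e^(-1)*1^1/1! + e^(-1)*1^2/2! + e^(-1)*1^3/3!
≈ 0.3678794412 + 0.3678794412 + 0.1839397206 + 0.0613132402
= 0.9810118432
≈ 0.981012

0.981012


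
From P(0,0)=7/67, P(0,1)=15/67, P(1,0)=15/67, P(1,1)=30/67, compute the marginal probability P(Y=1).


P(Y=1) = P(0,1)+P(1,1) = 15/67 + 30/67 = 45/67

45/67


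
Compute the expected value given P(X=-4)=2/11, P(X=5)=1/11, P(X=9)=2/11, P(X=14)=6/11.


E[X] = sum(x * P(x))
= -4*2/11 + 5*1/11 + 9*2/11 + 14*6/11
= 9

9


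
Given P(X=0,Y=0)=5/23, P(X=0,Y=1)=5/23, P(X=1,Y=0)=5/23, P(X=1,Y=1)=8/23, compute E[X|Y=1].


P(Y=1) = 13/23
E[X|Y=1] = (0*5 + 1*8)/13 = 8/13

8/13


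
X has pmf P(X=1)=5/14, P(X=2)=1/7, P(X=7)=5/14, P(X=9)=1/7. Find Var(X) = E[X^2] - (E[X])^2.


E[X] = 31/7, E[X^2] = 30
Var(X) = E[X^2] - (E[X])^2 = 30 - (31/7)^2 = 509/49

509/49


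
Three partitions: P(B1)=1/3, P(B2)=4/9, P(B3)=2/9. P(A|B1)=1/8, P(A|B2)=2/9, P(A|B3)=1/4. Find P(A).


P(A) = P(A|B1)P(B1) + P(A|B2)P(B2) + P(A|B3)P(B3)
= 1/8*1/3 + 2/9*4/9 + 1/4*2/9
= 1/24 + 8/81 + 1/18 = 127/648

127/648


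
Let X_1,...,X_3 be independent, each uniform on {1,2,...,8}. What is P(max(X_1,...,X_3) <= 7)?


P(max <= 7) = P(all X_i <= 7) = (P(X_1 <= 7))^3
= (7/8)^3 = 343/512

343/512


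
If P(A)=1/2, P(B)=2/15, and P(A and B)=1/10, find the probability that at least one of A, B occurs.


P(A∪B) = P(A) + P(B) - P(A∩B)
= 1/2 + 2/15 - 1/10 = 8/15

8/15


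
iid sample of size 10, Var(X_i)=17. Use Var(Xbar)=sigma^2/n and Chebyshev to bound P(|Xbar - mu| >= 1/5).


Var(Xbar) = Var(X)/n = 17/10
Chebyshev: P(|Xbar-mu| >= 1/5) <= Var(Xbar)/(1/5)^2 = (17/10)/(1/25) = 85/2
Bound exceeds 1, so trivial bound: 1

1


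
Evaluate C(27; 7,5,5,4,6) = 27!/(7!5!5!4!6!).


27! = 10888869450418352160768000000
Denominator: 7!=5040 * 5!=120 * 5!=120 * 4!=24 * 6!=720
Coefficient = 10888869450418352160768000000 / 1254113280000 = 8682524636385600

8682524636385600


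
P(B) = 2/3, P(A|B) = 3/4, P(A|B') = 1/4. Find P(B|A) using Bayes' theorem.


P(A) = P(A|B)P(B) + P(A|B')P(B') = 3/4*2/3 + 1/4*1/3 = 7/12
P(B|A) = P(A|B)P(B)/P(A) = (1/2)/(7/12) = 6/7

6/7


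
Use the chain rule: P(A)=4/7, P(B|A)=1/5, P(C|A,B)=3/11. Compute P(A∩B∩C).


P(A∩B∩C) = P(A) * P(B|A) * P(C|A∩B)
= 4/7 * 1/5 * 3/11
= 4/35 * 3/11 = 12/385

12/385


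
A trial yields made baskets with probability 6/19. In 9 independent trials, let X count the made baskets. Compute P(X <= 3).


P(X<=3) = P(X=0) + P(X=1) + P(X=2) + P(X=3)
= 10604499373/322687697779 + 44049458934/322687697779 + 81322078032/322687697779 + 87577622496/322687697779
= 223553658835/322687697779

223553658835/322687697779


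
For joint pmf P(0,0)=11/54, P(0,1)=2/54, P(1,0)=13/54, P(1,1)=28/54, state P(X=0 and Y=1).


Read from table: P(X=0, Y=1) = 2/54 = 1/27

1/27


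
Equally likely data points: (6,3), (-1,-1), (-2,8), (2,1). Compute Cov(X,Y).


E[X]=5/4, E[Y]=11/4, E[XY]=5/4
Cov(X,Y) = E[XY] - E[X]E[Y] = 5/4 - 5/4*11/4 = -35/16

-35/16


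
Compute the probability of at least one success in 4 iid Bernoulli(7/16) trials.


P(at least one) = 1 - P(none)
P(none) = (1 - 7/16)^4 = (9/16)^4 = 6561/65536
P(at least one) = 1 - 6561/65536 = 58975/65536

58975/65536


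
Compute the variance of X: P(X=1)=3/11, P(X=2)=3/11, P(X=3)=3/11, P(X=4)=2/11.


E[X] = 26/11, E[X^2] = 74/11
Var(X) = E[X^2] - (E[X])^2 = 74/11 - (26/11)^2 = 138/121

138/121


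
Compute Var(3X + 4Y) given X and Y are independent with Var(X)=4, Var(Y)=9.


Independence => Cov(X,Y)=0
Var(3X + 4Y) = 3^2*Var(X) + 4^2*Var(Y)
= 9*4 + 16*9 = 180

180


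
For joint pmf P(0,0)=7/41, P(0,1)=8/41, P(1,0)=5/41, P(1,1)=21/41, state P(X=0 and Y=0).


Read from table: P(X=0, Y=0) = 7/41

7/41


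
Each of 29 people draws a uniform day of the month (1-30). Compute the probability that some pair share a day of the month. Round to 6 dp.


P(all different) = prod((30-i)/30 for i=0..28) = 0.000000
P(at least one match) = 1 - 0.000000 = 1.000000

1.000000


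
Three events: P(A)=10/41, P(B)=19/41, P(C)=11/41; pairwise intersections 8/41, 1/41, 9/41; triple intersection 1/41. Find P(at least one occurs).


P(A∪B∪C) = P(A)+P(B)+P(C) - P(AB)-P(AC)-P(BC) + P(ABC)
= 10/41+19/41+11/41 - 8/41-1/41-9/41 + 1/41
= 23/41

23/41


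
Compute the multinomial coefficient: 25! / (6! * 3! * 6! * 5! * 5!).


25! = 15511210043330985984000000
Denominator: 6!=720 * 3!=6 * 6!=720 * 5!=120 * 5!=120
Coefficient = 15511210043330985984000000 / 44789760000 = 346311523958400

346311523958400


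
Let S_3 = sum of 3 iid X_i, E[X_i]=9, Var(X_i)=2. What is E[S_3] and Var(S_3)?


E[S_n] = n*mu = 3*9 = 27
Var(S_n) = n*sigma^2 = 3*2 = 6

E[S_3]=27, Var(S_3)=6


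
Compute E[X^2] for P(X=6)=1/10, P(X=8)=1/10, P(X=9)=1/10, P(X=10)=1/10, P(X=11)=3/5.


E[X^2] = sum(g(x)*P(x))
= 36*1/10 + 64*1/10 + 81*1/10 + 100*1/10 + 121*3/5
= 1007/10

1007/10


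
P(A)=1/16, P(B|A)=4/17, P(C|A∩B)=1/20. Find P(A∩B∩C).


P(A∩B∩C) = P(A) * P(B|A) * P(C|A∩B)
= 1/16 * 4/17 * 1/20
= 1/68 * 1/20 = 1/1360

1/1360


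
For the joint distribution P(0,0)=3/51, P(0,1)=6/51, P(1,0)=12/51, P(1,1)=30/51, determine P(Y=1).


P(Y=1) = P(0,1)+P(1,1) = 6/51 + 30/51 = 36/51 = 12/17

12/17


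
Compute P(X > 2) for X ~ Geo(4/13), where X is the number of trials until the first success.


P(X > 2) = P(first 2 trials all fail) = (1-p)^2 = (9/13)^2 = 81/169

81/169


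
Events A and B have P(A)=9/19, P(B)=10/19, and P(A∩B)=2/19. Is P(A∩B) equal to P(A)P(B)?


P(A)*P(B) = 9/19*10/19 = 90/361
P(A∩B) = 2/19 != 90/361, so not independent

No, A and B are not independent


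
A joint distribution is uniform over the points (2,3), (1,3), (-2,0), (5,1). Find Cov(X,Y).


E[X]=3/2, E[Y]=7/4, E[XY]=7/2
Cov(X,Y) = E[XY] - E[X]E[Y] = 7/2 - 3/2*7/4 = 7/8

7/8


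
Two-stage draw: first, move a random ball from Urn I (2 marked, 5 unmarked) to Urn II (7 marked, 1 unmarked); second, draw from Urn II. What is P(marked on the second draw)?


P(transfer marked) = 2/7; P(transfer unmarked) = 5/7
If marked transferred: Urn II has 8 marked of 9, so P(marked|marked moved) = 8/9
If unmarked transferred: Urn II has 7 marked of 9, so P(marked|unmarked moved) = 7/9
By total probability: P(marked) = 2/7*8/9 + 5/7*7/9 = 17/21

17/21


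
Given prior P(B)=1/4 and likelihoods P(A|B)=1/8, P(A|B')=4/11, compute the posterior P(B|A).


P(A) = P(A|B)P(B) + P(A|B')P(B') = 1/8*1/4 + 4/11*3/4 = 107/352
P(B|A) = P(A|B)P(B)/P(A) = (1/32)/(107/352) = 11/107

11/107


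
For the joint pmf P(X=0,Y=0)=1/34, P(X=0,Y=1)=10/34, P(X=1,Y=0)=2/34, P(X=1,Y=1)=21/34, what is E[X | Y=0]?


P(Y=0) = 3/34
E[X|Y=0] = (0*1 + 1*2)/3 = 2/3

2/3


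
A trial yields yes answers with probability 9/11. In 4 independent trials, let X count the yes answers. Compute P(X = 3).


P(X=3) = C(4,3) * p^3 * (1-p)^1
= 4 * 729/1331 * 2/11
= 5832/14641

5832/14641


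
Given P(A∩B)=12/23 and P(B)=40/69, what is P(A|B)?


P(A|B) = P(A∩B)/P(B) = (36/69)/(40/69) = 36/40 = 9/10

9/10


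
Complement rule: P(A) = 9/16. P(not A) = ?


P(A') = 1 - P(A) = 1 - 9/16 = 7/16

7/16


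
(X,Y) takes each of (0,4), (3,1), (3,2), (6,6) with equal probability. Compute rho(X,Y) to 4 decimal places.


Cov(X,Y) = 1.5000, Var(X) = 4.5000, Var(Y) = 3.6875
rho = Cov/(sqrt(VarX)*sqrt(VarY)) = 0.3682

0.3682


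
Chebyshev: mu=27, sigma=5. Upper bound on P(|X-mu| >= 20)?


k = 20/5 = 4
Chebyshev: P(|X-mu| >= k*sigma) <= 1/k^2 = 1/4^2 = 1/16

1/16


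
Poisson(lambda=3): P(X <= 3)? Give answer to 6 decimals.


P(X<=3) = e^(-3)*3^0/0! + e^(-3)*3^1/1! + e^(-3)*3^2/2! + e^(-3)*3^3/3!
≈ 0.0497870684 + 0.1493612051 + 0.2240418077 + 0.2240418077
= 0.6472318889
≈ 0.647232

0.647232


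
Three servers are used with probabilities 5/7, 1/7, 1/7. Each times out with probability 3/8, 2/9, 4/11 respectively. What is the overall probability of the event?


P(A) = P(A|B1)P(B1) + P(A|B2)P(B2) + P(A|B3)P(B3)
= 3/8*5/7 + 2/9*1/7 + 4/11*1/7
= 15/56 + 2/63 + 4/77 = 1949/5544

1949/5544


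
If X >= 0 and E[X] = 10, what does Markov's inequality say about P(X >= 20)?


Markov: P(X >= a) <= E[X]/a
P(X >= 20) <= 10/20 = 1/2

1/2


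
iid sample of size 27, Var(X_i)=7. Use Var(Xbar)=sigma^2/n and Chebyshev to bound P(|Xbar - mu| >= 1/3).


Var(Xbar) = Var(X)/n = 7/27
Chebyshev: P(|Xbar-mu| >= 1/3) <= Var(Xbar)/(1/3)^2 = (7/27)/(1/9) = 7/3
Bound exceeds 1, so trivial bound: 1

1


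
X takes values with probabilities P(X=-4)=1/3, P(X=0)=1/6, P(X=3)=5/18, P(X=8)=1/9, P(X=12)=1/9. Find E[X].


E[X] = sum(x * P(x))
= -4*1/3 + 0*1/6 + 3*5/18 + 8*1/9 + 12*1/9
= 31/18

31/18


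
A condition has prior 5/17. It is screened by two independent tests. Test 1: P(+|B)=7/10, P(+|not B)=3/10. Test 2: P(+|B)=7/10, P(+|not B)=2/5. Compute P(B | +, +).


After test 1: P(+) = 7/10*5/17 + 3/10*12/17 = 71/170
P(B|+) = (7/34)/(71/170) = 35/71
After test 2 (use post1 as new prior): P(+) = 7/10*35/71 + 2/5*36/71 = 389/710
P(B|+,+) = (49/142)/(389/710) = 245/389

245/389


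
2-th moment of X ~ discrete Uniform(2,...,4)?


E[X^2] = (1/3) * sum(x^2 for x=2..4)
= 29/3

29/3


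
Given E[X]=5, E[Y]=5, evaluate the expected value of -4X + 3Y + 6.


E[-4X + 3Y + 6] = -4*E[X] + 3*E[Y] + 6
= (-4)*(5) + (3)*(5) + (6)
= -20 + 15 + 6 = 1

1


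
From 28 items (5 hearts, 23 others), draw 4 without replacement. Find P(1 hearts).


P(X=1) = C(5,1)*C(23,3) / C(28,4)
= 5*1771 / 20475
= 8855/20475 = 253/585

253/585


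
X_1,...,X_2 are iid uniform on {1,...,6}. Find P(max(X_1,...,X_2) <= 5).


P(max <= 5) = P(all X_i <= 5) = (P(X_1 <= 5))^2
= (5/6)^2 = 25/36

25/36


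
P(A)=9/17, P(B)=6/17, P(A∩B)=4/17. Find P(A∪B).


P(A∪B) = P(A) + P(B) - P(A∩B)
= 9/17 + 6/17 - 4/17 = 11/17

11/17


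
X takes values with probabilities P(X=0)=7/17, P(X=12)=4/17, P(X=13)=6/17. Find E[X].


E[X] = sum(x * P(x))
= 0*7/17 + 12*4/17 + 13*6/17
= 126/17

126/17


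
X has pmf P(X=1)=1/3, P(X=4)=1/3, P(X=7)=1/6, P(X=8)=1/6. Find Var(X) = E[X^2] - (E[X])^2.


E[X] = 25/6, E[X^2] = 49/2
Var(X) = E[X^2] - (E[X])^2 = 49/2 - (25/6)^2 = 257/36

257/36


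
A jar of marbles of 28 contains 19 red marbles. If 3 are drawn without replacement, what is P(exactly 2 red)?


P(X=2) = C(19,2)*C(9,1) / C(28,3)
= 171*9 / 3276
= 1539/3276 = 171/364

171/364


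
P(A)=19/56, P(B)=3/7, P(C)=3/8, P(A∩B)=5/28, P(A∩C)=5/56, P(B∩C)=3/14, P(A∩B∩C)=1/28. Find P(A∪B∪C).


P(A∪B∪C) = P(A)+P(B)+P(C) - P(AB)-P(AC)-P(BC) + P(ABC)
= 19/56+3/7+3/8 - 5/28-5/56-3/14 + 1/28
= 39/56

39/56


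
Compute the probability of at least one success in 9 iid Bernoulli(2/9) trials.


P(at least one) = 1 - P(none)
P(none) = (1 - 2/9)^9 = (7/9)^9 = 40353607/387420489
P(at least one) = 1 - 40353607/387420489 = 347066882/387420489

347066882/387420489


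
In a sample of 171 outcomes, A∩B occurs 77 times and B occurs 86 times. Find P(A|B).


P(A|B) = P(A∩B)/P(B) = (77/171)/(86/171) = 77/86

77/86


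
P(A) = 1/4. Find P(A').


P(A') = 1 - P(A) = 1 - 1/4 = 3/4

3/4


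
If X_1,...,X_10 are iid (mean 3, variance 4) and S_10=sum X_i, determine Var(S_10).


By independence, Var(S_n) = n*Var(X_1) = 10*4 = 40

40


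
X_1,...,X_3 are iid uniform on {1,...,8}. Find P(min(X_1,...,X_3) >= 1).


P(min >= 1) = P(all X_i >= 1) = (P(X_1 >= 1))^3
= (8/8)^3 = 1^3 = 1

1


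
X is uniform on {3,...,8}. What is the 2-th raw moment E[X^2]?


E[X^2] = (1/6) * sum(x^2 for x=3..8)
= 199/6

199/6


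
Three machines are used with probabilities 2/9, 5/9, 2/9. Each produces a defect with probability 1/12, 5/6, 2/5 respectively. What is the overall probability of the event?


P(A) = P(A|B1)P(B1) + P(A|B2)P(B2) + P(A|B3)P(B3)
= 1/12*2/9 + 5/6*5/9 + 2/5*2/9
= 1/54 + 25/54 + 4/45 = 77/135

77/135


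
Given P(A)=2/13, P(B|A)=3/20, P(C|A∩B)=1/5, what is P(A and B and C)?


P(A∩B∩C) = P(A) * P(B|A) * P(C|A∩B)
= 2/13 * 3/20 * 1/5
= 3/130 * 1/5 = 3/650

3/650


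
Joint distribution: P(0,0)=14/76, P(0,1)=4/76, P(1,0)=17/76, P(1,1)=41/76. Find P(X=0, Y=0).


Read from table: P(X=0, Y=0) = 14/76 = 7/38

7/38


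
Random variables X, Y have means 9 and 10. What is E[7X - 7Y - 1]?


E[7X - 7Y - 1] = 7*E[X] - 7*E[Y] - 1
= (7)*(9) + (-7)*(10) + (-1)
= 63 - 70 - 1 = -8

-8


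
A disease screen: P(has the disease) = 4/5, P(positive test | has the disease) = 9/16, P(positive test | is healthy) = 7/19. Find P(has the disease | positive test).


P(A) = P(A|B)P(B) + P(A|B')P(B') = 9/16*4/5 + 7/19*1/5 = 199/380
P(B|A) = P(A|B)P(B)/P(A) = (9/20)/(199/380) = 171/199

171/199


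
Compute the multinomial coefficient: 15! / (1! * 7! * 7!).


15! = 1307674368000
Denominator: 1!=1 * 7!=5040 * 7!=5040
Coefficient = 1307674368000 / 25401600 = 51480

51480


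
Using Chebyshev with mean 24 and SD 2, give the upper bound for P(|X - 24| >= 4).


k = 4/2 = 2
Chebyshev: P(|X-mu| >= k*sigma) <= 1/k^2 = 1/2^2 = 1/4

1/4


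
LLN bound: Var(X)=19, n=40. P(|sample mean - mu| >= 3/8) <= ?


Var(Xbar) = Var(X)/n = 19/40
Chebyshev: P(|Xbar-mu| >= 3/8) <= Var(Xbar)/(3/8)^2 = (19/40)/(9/64) = 152/45
Bound exceeds 1, so trivial bound: 1

1


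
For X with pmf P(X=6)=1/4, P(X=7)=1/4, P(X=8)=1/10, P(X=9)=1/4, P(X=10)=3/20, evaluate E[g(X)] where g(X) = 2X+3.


E[2X+3] = sum(g(x)*P(x))
= 15*1/4 + 17*1/4 + 19*1/10 + 21*1/4 + 23*3/20
= 93/5

93/5


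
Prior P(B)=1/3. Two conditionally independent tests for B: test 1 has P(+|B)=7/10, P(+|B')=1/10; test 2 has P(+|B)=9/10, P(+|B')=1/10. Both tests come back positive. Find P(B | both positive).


After test 1: P(+) = 7/10*1/3 + 1/10*2/3 = 3/10
P(B|+) = (7/30)/(3/10) = 7/9
After test 2 (use post1 as new prior): P(+) = 9/10*7/9 + 1/10*2/9 = 13/18
P(B|+,+) = (7/10)/(13/18) = 63/65

63/65


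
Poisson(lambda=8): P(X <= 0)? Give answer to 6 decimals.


P(X<=0) = e^(-8)*8^0/0!
≈ 0.0003354626
≈ 0.000335

0.000335


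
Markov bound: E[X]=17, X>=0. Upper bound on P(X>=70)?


Markov: P(X >= a) <= E[X]/a
P(X >= 70) <= 17/70

17/70


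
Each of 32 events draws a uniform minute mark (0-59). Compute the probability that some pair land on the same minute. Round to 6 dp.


P(all different) = prod((60-i)/60 for i=0..31) = 0.000034
P(at least one match) = 1 - 0.000034 = 0.999966

0.999966


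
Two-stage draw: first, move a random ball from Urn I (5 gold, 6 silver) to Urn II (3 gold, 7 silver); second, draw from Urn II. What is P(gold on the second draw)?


P(transfer gold) = 5/11; P(transfer silver) = 6/11
If gold transferred: Urn II has 4 gold of 11, so P(gold|gold moved) = 4/11
If silver transferred: Urn II has 3 gold of 11, so P(gold|silver moved) = 3/11
By total probability: P(gold) = 5/11*4/11 + 6/11*3/11 = 38/121

38/121


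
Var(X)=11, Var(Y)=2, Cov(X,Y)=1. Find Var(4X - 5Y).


Var(4X - 5Y) = 4^2*Var(X) + (-5)^2*Var(Y) + 2*4*(-5)*Cov(X,Y)
= 16*11 + 25*2 - 40*1
= 176 + 50 - 40 = 186

186


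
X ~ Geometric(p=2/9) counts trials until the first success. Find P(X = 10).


P(X=10) = (1-p)^9 * p = (7/9)^9 * 2/9
= 40353607/387420489 * 2/9 = 80707214/3486784401

80707214/3486784401


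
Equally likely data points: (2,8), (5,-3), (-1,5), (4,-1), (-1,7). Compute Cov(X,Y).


E[X]=9/5, E[Y]=16/5, E[XY]=-3
Cov(X,Y) = E[XY] - E[X]E[Y] = -3 - 9/5*16/5 = -219/25

-219/25


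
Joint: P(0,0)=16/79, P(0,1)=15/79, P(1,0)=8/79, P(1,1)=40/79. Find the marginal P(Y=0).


P(Y=0) = P(0,0)+P(1,0) = 16/79 + 8/79 = 24/79

24/79


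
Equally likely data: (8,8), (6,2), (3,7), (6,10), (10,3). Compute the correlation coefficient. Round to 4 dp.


Cov(X,Y) = -2.2000, Var(X) = 5.4400, Var(Y) = 9.2000
rho = Cov/(sqrt(VarX)*sqrt(VarY)) = -0.3110

-0.3110


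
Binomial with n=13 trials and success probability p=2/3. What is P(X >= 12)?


P(X>=12) = P(X=12) + P(X=13)
= 53248/1594323 + 8192/1594323
= 20480/531441

20480/531441


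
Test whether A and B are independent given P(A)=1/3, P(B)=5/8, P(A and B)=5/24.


P(A)*P(B) = 1/3*5/8 = 5/24
P(A∩B) = 5/24, which equals P(A)P(B), so independent

Yes, A and B are independent


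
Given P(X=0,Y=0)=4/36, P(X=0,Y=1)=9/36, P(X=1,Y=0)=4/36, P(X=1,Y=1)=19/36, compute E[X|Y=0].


P(Y=0) = 8/36
E[X|Y=0] = (0*4 + 1*4)/8 = 4/8 = 1/2

1/2


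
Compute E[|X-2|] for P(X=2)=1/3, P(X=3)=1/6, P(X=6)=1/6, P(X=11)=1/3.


E[|X-2|] = sum(g(x)*P(x))
= 0*1/3 + 1*1/6 + 4*1/6 + 9*1/3
= 23/6

23/6


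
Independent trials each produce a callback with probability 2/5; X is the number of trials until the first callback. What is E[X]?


For geometric (trials until first success), E[X] = 1/p = 1/(2/5) = 5/2

5/2


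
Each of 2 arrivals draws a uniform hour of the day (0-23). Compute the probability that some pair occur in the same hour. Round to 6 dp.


P(all different) = prod((24-i)/24 for i=0..1) = 0.958333
P(at least one match) = 1 - 0.958333 = 0.041667

0.041667


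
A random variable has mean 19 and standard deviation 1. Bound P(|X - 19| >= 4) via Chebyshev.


k = 4/1 = 4
Chebyshev: P(|X-mu| >= k*sigma) <= 1/k^2 = 1/4^2 = 1/16

1/16


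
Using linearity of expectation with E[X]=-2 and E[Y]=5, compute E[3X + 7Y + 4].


E[3X + 7Y + 4] = 3*E[X] + 7*E[Y] + 4
= (3)*(-2) + (7)*(5) + (4)
= -6 + 35 + 4 = 33

33


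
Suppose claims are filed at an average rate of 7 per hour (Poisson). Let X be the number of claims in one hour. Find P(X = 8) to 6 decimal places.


P(X=8) = e^(-7) * 7^8 / 8!
≈ 0.0009118819656 * 5764801 / 40320
≈ 0.130377

0.130377


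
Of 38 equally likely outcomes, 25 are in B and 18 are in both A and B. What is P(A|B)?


P(A|B) = P(A∩B)/P(B) = (18/38)/(25/38) = 18/25

18/25


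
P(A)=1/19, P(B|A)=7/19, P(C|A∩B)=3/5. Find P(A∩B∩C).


P(A∩B∩C) = P(A) * P(B|A) * P(C|A∩B)
= 1/19 * 7/19 * 3/5
= 7/361 * 3/5 = 21/1805

21/1805


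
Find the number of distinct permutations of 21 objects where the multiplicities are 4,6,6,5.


21! = 51090942171709440000
Denominator: 4!=24 * 6!=720 * 6!=720 * 5!=120
Coefficient = 51090942171709440000 / 1492992000 = 34220506320

34220506320


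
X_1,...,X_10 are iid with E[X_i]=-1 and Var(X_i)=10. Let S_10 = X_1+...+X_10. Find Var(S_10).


By independence, Var(S_n) = n*Var(X_1) = 10*10 = 100

100


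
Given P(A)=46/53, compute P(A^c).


P(A') = 1 - P(A) = 1 - 46/53 = 7/53

7/53


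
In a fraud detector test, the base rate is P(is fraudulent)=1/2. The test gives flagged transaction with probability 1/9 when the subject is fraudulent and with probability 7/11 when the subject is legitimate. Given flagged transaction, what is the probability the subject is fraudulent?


P(A) = P(A|B)P(B) + P(A|B')P(B') = 1/9*1/2 + 7/11*1/2 = 37/99
P(B|A) = P(A|B)P(B)/P(A) = (1/18)/(37/99) = 11/74

11/74


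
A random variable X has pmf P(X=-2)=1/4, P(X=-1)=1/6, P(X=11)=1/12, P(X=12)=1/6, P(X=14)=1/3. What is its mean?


E[X] = sum(x * P(x))
= -2*1/4 - 1*1/6 + 11*1/12 + 12*1/6 + 14*1/3
= 83/12

83/12


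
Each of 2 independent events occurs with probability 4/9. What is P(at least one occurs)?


P(at least one) = 1 - P(none)
P(none) = (1 - 4/9)^2 = (5/9)^2 = 25/81
P(at least one) = 1 - 25/81 = 56/81

56/81


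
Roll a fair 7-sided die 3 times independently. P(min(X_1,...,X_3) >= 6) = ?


P(min >= 6) = P(all X_i >= 6) = (P(X_1 >= 6))^3
= (2/7)^3 = 8/343

8/343


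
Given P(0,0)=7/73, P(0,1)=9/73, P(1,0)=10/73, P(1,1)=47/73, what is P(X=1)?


P(X=1) = P(1,0)+P(1,1) = 10/73 + 47/73 = 57/73

57/73


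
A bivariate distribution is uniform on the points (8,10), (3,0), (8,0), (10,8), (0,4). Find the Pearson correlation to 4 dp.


Cov(X,Y) = 6.4800, Var(X) = 13.7600, Var(Y) = 16.6400
rho = Cov/(sqrt(VarX)*sqrt(VarY)) = 0.4282

0.4282


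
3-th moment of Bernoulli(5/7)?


For Bernoulli: X in {0,1}
E[X^3] = 0^3*(1-5/7) + 1^3*5/7 = 5/7

5/7


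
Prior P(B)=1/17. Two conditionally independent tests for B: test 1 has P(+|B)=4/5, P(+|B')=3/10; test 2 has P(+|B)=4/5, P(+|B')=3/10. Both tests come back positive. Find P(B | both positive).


After test 1: P(+) = 4/5*1/17 + 3/10*16/17 = 28/85
P(B|+) = (4/85)/(28/85) = 1/7
After test 2 (use post1 as new prior): P(+) = 4/5*1/7 + 3/10*6/7 = 13/35
P(B|+,+) = (4/35)/(13/35) = 4/13

4/13


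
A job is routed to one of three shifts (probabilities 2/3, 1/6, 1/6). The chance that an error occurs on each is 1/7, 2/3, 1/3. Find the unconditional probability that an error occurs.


P(A) = P(A|B1)P(B1) + P(A|B2)P(B2) + P(A|B3)P(B3)
= 1/7*2/3 + 2/3*1/6 + 1/3*1/6
= 2/21 + 1/9 + 1/18 = 11/42

11/42


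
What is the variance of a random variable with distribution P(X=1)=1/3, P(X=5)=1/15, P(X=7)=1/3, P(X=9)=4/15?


E[X] = 27/5, E[X^2] = 599/15
Var(X) = E[X^2] - (E[X])^2 = 599/15 - (27/5)^2 = 808/75

808/75


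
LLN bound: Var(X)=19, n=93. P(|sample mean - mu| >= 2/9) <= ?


Var(Xbar) = Var(X)/n = 19/93
Chebyshev: P(|Xbar-mu| >= 2/9) <= Var(Xbar)/(2/9)^2 = (19/93)/(4/81) = 513/124
Bound exceeds 1, so trivial bound: 1

1


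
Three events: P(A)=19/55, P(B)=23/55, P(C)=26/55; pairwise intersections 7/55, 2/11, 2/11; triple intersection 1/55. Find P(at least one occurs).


P(A∪B∪C) = P(A)+P(B)+P(C) - P(AB)-P(AC)-P(BC) + P(ABC)
= 19/55+23/55+26/55 - 7/55-2/11-2/11 + 1/55
= 42/55

42/55


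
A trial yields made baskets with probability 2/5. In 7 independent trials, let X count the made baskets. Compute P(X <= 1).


P(X<=1) = P(X=0) + P(X=1)
= 2187/78125 + 10206/78125
= 12393/78125

12393/78125


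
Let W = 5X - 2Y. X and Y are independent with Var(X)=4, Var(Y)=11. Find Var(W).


Independence => Cov(X,Y)=0
Var(5X - 2Y) = 5^2*Var(X) + (-2)^2*Var(Y)
= 25*4 + 4*11 = 144

144


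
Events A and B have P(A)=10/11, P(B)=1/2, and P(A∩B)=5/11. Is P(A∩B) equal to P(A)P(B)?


P(A)*P(B) = 10/11*1/2 = 5/11
P(A∩B) = 5/11, which equals P(A)P(B), so independent

Yes, A and B are independent


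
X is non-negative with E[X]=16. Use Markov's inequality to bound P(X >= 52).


Markov: P(X >= a) <= E[X]/a
P(X >= 52) <= 16/52 = 4/13

4/13


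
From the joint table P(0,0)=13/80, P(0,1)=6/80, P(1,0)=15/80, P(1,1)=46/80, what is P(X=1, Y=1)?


Read from table: P(X=1, Y=1) = 46/80 = 23/40

23/40


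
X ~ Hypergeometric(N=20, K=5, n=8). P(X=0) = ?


P(X=0) = C(5,0)*C(15,8) / C(20,8)
= 1*6435 / 125970
= 6435/125970 = 33/646

33/646


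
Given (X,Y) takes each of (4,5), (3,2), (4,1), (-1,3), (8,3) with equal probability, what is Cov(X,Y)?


E[X]=18/5, E[Y]=14/5, E[XY]=51/5
Cov(X,Y) = E[XY] - E[X]E[Y] = 51/5 - 18/5*14/5 = 3/25

3/25
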